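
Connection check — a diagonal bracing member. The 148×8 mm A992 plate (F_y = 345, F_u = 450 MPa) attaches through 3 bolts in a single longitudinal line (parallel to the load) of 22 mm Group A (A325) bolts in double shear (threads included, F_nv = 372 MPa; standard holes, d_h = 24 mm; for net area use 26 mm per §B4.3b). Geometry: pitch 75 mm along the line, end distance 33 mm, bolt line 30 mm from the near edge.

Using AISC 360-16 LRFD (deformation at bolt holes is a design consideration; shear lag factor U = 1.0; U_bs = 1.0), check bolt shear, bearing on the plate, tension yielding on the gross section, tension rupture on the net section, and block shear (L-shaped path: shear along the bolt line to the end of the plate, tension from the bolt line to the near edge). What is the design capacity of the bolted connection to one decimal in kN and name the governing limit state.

237.1 kN (block shear governs)

Bolt shear: A_b = π(22)²/4 = 380.13 mm². φR_n = 0.75 × 372 × 380.13 × 3 × 2 = 636.3 kN.
Bearing (8 mm plate, F_u = 450 MPa): end bolts L_c = 33 − 24/2 = 21, R_n = min(1.2×21×8×450, 2.4×22×8×450) = 90.72 kN/bolt; interior L_c = 75 − 24 = 51, R_n = 190.08 kN/bolt. φR_n = 0.75 × (1×90.72 + 2×190.08) = 353.2 kN.
Tension yield (gross): A_g = 148×8 = 1184 mm². φR_n = 0.90 × 345 × 1184 = 367.6 kN.
Tension rupture (net): A_n = (148 − 1×26)×8 = 976 mm² (U = 1.0, A_e = A_n). φR_n = 0.75 × 450 × 976 = 329.4 kN.
Block shear: shear path 1×[33+2×75] = 1×183 mm, A_gv = 1464, A_nv = 1×(183 − 2.5×26)×8 = 944 mm²; tension to near edge: (30 − 0.5×26)×8 = 136 mm². R_n = min(0.6×450×944, 0.6×345×1464) + 1.0×450×136 = min(254.88, 303.05) + 61.2 = 316.08 kN. φR_n = 0.75 × 316.08 = 237.1 kN.
Governing: min(636.3, 353.2, 367.6, 329.4, 237.1) = 237.1 kN → block shear.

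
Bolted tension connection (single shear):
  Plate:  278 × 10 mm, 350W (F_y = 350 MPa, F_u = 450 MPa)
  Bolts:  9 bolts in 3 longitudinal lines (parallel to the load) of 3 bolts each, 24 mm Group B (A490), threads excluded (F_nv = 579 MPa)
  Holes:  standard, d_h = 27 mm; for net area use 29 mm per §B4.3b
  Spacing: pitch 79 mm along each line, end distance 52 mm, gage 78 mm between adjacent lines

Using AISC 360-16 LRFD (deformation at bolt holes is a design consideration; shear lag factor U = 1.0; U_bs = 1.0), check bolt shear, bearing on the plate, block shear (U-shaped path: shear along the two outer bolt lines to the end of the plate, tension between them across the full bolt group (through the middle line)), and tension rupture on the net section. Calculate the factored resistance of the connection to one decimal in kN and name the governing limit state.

644.6 kN (net-section rupture governs)

Bolt shear: A_b = π(24)²/4 = 452.39 mm². φR_n = 0.75 × 579 × 452.39 × 9 × 1 = 1768.1 kN.
Bearing (10 mm plate, F_u = 450 MPa): end bolts L_c = 52 − 27/2 = 38.5, R_n = min(1.2×38.5×10×450, 2.4×24×10×450) = 207.9 kN/bolt; interior L_c = 79 − 27 = 52, R_n = 259.2 kN/bolt. φR_n = 0.75 × (3×207.9 + 6×259.2) = 1634.2 kN.
Block shear: shear path 2×[52+2×79] = 2×210 mm, A_gv = 4200, A_nv = 2×(210 − 2.5×29)×10 = 2750 mm²; tension across gage: (156 − 2×29)×10 = 980 mm². R_n = min(0.6×450×2750, 0.6×350×4200) + 1.0×450×980 = min(742.5, 882) + 441 = 1183.5 kN. φR_n = 0.75 × 1183.5 = 887.6 kN.
Tension rupture (net): A_n = (278 − 3×29)×10 = 1910 mm² (U = 1.0, A_e = A_n). φR_n = 0.75 × 450 × 1910 = 644.6 kN.
Governing: min(1768.1, 1634.2, 887.6, 644.6) = 644.6 kN → net-section rupture.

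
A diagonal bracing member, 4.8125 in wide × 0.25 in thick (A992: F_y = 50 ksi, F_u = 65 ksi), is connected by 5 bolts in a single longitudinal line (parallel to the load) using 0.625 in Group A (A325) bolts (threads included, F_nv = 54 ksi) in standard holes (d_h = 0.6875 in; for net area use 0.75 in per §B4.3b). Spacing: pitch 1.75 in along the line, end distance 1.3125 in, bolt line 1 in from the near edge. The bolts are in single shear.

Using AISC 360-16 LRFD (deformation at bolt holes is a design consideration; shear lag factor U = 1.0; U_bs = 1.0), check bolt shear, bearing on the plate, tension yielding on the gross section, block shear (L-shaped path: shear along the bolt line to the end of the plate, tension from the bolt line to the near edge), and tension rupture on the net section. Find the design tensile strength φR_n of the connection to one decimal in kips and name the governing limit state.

43.7 kips (block shear governs)

Bolt shear: A_b = π(0.625)²/4 = 0.3068 in². φR_n = 0.75 × 54 × 0.3068 × 5 × 1 = 62.1 kips.
Bearing (0.25 in plate, F_u = 65 ksi): end bolts L_c = 1.3125 − 0.6875/2 = 0.96875, R_n = min(1.2×0.96875×0.25×65, 2.4×0.625×0.25×65) = 18.891 kips/bolt; interior L_c = 1.75 − 0.6875 = 1.0625, R_n = 20.719 kips/bolt. φR_n = 0.75 × (1×18.891 + 4×20.719) = 76.3 kips.
Tension yield (gross): A_g = 4.8125×0.25 = 1.2031 in². φR_n = 0.90 × 50 × 1.2031 = 54.1 kips.
Block shear: shear path 1×[1.3125+4×1.75] = 1×8.3125 in, A_gv = 2.0781, A_nv = 1×(8.3125 − 4.5×0.75)×0.25 = 1.2344 in²; tension to near edge: (1 − 0.5×0.75)×0.25 = 0.15625 in². R_n = min(0.6×65×1.2344, 0.6×50×2.0781) + 1.0×65×0.15625 = min(48.142, 62.343) + 10.156 = 58.298 kips. φR_n = 0.75 × 58.298 = 43.7 kips.
Tension rupture (net): A_n = (4.8125 − 1×0.75)×0.25 = 1.0156 in² (U = 1.0, A_e = A_n). φR_n = 0.75 × 65 × 1.0156 = 49.5 kips.
Governing: min(62.1, 76.3, 54.1, 43.7, 49.5) = 43.7 kips → block shear.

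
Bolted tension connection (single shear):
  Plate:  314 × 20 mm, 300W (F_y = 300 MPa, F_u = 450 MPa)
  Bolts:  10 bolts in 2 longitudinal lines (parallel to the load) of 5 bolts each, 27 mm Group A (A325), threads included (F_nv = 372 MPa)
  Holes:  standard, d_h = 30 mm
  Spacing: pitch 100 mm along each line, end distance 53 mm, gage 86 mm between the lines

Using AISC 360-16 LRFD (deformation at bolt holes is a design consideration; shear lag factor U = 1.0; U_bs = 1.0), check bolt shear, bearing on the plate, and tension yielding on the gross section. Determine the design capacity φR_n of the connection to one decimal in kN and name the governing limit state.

1597.4 kN (bolt shear governs)

Bolt shear: A_b = π(27)²/4 = 572.56 mm². φR_n = 0.75 × 372 × 572.56 × 10 × 1 = 1597.4 kN.
Bearing (20 mm plate, F_u = 450 MPa): end bolts L_c = 53 − 30/2 = 38, R_n = min(1.2×38×20×450, 2.4×27×20×450) = 410.4 kN/bolt; interior L_c = 100 − 30 = 70, R_n = 583.2 kN/bolt. φR_n = 0.75 × (2×410.4 + 8×583.2) = 4114.8 kN.
Tension yield (gross): A_g = 314×20 = 6280 mm². φR_n = 0.90 × 300 × 6280 = 1695.6 kN.
Governing: min(1597.4, 4114.8, 1695.6) = 1597.4 kN → bolt shear.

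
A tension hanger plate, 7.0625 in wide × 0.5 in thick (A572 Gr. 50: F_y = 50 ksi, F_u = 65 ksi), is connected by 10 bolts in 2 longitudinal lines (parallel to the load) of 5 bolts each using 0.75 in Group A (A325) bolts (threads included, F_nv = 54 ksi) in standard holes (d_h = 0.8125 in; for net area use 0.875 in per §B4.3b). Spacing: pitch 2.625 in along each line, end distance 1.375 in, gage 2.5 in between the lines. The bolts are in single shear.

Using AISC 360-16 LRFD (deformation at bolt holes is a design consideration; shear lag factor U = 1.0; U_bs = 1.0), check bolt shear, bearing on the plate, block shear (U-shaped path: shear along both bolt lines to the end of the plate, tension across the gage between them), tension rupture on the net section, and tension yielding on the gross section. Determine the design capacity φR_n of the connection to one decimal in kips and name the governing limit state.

129.5 kips (net-section rupture governs)

Bolt shear: A_b = π(0.75)²/4 = 0.44179 in². φR_n = 0.75 × 54 × 0.44179 × 10 × 1 = 178.9 kips.
Bearing (0.5 in plate, F_u = 65 ksi): end bolts L_c = 1.375 − 0.8125/2 = 0.96875, R_n = min(1.2×0.96875×0.5×65, 2.4×0.75×0.5×65) = 37.781 kips/bolt; interior L_c = 2.625 − 0.8125 = 1.8125, R_n = 58.5 kips/bolt. φR_n = 0.75 × (2×37.781 + 8×58.5) = 407.7 kips.
Block shear: shear path 2×[1.375+4×2.625] = 2×11.875 in, A_gv = 11.875, A_nv = 2×(11.875 − 4.5×0.875)×0.5 = 7.9375 in²; tension across gage: (2.5 − 1×0.875)×0.5 = 0.8125 in². R_n = min(0.6×65×7.9375, 0.6×50×11.875) + 1.0×65×0.8125 = min(309.56, 356.25) + 52.813 = 362.37 kips. φR_n = 0.75 × 362.37 = 271.8 kips.
Tension rupture (net): A_n = (7.0625 − 2×0.875)×0.5 = 2.6563 in² (U = 1.0, A_e = A_n). φR_n = 0.75 × 65 × 2.6563 = 129.5 kips.
Tension yield (gross): A_g = 7.0625×0.5 = 3.5313 in². φR_n = 0.90 × 50 × 3.5313 = 158.9 kips.
Governing: min(178.9, 407.7, 271.8, 129.5, 158.9) = 129.5 kips → net-section rupture.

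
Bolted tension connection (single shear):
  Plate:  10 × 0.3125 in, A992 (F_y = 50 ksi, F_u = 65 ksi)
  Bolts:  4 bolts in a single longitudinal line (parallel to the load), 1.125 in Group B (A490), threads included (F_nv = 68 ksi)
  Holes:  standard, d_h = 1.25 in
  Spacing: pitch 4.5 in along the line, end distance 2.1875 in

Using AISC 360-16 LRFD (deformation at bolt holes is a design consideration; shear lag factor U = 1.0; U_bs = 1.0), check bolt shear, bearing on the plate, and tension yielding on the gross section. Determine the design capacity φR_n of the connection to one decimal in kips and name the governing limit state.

140.6 kips (gross-section yield governs)

Bolt shear: A_b = π(1.125)²/4 = 0.99402 in². φR_n = 0.75 × 68 × 0.99402 × 4 × 1 = 202.8 kips.
Bearing (0.3125 in plate, F_u = 65 ksi): end bolts L_c = 2.1875 − 1.25/2 = 1.5625, R_n = min(1.2×1.5625×0.3125×65, 2.4×1.125×0.3125×65) = 38.086 kips/bolt; interior L_c = 4.5 − 1.25 = 3.25, R_n = 54.844 kips/bolt. φR_n = 0.75 × (1×38.086 + 3×54.844) = 152.0 kips.
Tension yield (gross): A_g = 10×0.3125 = 3.125 in². φR_n = 0.90 × 50 × 3.125 = 140.6 kips.
Governing: min(202.8, 152.0, 140.6) = 140.6 kips → gross-section yield.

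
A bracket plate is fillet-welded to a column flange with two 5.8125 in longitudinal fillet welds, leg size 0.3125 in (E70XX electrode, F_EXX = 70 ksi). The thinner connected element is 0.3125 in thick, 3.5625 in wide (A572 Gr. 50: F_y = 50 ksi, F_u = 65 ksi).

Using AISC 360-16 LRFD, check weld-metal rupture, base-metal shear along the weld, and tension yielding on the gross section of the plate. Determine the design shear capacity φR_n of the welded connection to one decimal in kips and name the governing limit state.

Weld metal: throat = 0.707×0.3125 = 0.22094 in, L = 2×5.8125 = 11.625 in. φR_n = 0.75 × 0.6 × 70 × 0.22094 × 11.625 = 80.9 kips.
Base metal shear (0.3125 in plate): yield φR_n = 1.0×0.6×50×0.3125×11.625 = 109.0 kips; rupture φR_n = 0.75×0.6×65×0.3125×11.625 = 106.3 kips; take 106.3 kips (rupture).
Tension yield (gross): A_g = 3.5625×0.3125 = 1.1133 in². φR_n = 0.90 × 50 × 1.1133 = 50.1 kips.
Governing: min(80.9, 106.3, 50.1) = 50.1 kips → gross-section yield.

50.1 kips (gross-section yield governs)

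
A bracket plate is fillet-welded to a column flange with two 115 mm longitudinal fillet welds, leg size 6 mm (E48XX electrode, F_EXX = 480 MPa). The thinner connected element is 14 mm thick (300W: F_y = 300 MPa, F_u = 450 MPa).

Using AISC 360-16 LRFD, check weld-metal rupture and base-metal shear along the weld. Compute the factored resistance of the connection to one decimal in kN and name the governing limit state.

210.7 kN (weld metal governs)

Weld metal: throat = 0.707×6 = 4.242 mm, L = 2×115 = 230 mm. φR_n = 0.75 × 0.6 × 480 × 4.242 × 230 = 210.7 kN.
Base metal shear (14 mm plate): yield φR_n = 1.0×0.6×300×14×230 = 579.6 kN; rupture φR_n = 0.75×0.6×450×14×230 = 652.1 kN; take 579.6 kN (yield).
Governing: min(210.7, 579.6) = 210.7 kN → weld metal.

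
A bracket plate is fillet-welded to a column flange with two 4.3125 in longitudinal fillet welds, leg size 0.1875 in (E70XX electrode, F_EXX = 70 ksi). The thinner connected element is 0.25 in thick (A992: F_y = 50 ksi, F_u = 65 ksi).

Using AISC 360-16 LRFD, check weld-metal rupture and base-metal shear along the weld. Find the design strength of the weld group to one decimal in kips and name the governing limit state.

Weld metal: throat = 0.707×0.1875 = 0.13256 in, L = 2×4.3125 = 8.625 in. φR_n = 0.75 × 0.6 × 70 × 0.13256 × 8.625 = 36.0 kips.
Base metal shear (0.25 in plate): yield φR_n = 1.0×0.6×50×0.25×8.625 = 64.7 kips; rupture φR_n = 0.75×0.6×65×0.25×8.625 = 63.1 kips; take 63.1 kips (rupture).
Governing: min(36.0, 63.1) = 36.0 kips → weld metal.

36.0 kips (weld metal governs)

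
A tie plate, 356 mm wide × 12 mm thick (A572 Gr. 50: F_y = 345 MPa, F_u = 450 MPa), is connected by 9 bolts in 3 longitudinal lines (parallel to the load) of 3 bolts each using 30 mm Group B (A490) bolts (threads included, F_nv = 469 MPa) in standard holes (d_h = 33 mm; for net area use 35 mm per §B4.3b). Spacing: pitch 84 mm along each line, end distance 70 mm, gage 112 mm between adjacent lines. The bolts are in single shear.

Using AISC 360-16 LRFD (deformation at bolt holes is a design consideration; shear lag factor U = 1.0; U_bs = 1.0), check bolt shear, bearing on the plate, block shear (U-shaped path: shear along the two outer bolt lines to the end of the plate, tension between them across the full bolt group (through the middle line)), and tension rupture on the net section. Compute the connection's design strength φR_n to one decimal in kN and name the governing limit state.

Bolt shear: A_b = π(30)²/4 = 706.86 mm². φR_n = 0.75 × 469 × 706.86 × 9 × 1 = 2237.7 kN.
Bearing (12 mm plate, F_u = 450 MPa): end bolts L_c = 70 − 33/2 = 53.5, R_n = min(1.2×53.5×12×450, 2.4×30×12×450) = 346.68 kN/bolt; interior L_c = 84 − 33 = 51, R_n = 330.48 kN/bolt. φR_n = 0.75 × (3×346.68 + 6×330.48) = 2267.2 kN.
Block shear: shear path 2×[70+2×84] = 2×238 mm, A_gv = 5712, A_nv = 2×(238 − 2.5×35)×12 = 3612 mm²; tension across gage: (224 − 2×35)×12 = 1848 mm². R_n = min(0.6×450×3612, 0.6×345×5712) + 1.0×450×1848 = min(975.24, 1182.4) + 831.6 = 1806.8 kN. φR_n = 0.75 × 1806.8 = 1355.1 kN.
Tension rupture (net): A_n = (356 − 3×35)×12 = 3012 mm² (U = 1.0, A_e = A_n). φR_n = 0.75 × 450 × 3012 = 1016.6 kN.
Governing: min(2237.7, 2267.2, 1355.1, 1016.6) = 1016.6 kN → net-section rupture.

1016.6 kN (net-section rupture governs)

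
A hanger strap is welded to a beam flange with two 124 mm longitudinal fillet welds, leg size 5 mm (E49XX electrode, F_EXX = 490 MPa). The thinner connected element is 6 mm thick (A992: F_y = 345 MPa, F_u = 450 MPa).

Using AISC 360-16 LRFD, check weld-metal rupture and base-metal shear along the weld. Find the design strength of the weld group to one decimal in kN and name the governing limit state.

Weld metal: throat = 0.707×5 = 3.535 mm, L = 2×124 = 248 mm. φR_n = 0.75 × 0.6 × 490 × 3.535 × 248 = 193.3 kN.
Base metal shear (6 mm plate): yield φR_n = 1.0×0.6×345×6×248 = 308.0 kN; rupture φR_n = 0.75×0.6×450×6×248 = 301.3 kN; take 301.3 kN (rupture).
Governing: min(193.3, 301.3) = 193.3 kN → weld metal.

193.3 kN (weld metal governs)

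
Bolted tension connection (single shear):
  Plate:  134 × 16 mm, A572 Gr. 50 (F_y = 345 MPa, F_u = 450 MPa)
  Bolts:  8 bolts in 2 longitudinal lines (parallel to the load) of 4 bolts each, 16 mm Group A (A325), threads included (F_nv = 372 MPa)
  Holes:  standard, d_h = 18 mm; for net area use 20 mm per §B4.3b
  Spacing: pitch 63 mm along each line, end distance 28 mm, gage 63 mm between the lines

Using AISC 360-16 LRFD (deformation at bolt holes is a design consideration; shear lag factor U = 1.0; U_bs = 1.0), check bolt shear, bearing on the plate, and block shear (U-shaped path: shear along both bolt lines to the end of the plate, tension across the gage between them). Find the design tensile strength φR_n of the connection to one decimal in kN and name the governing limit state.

Bolt shear: A_b = π(16)²/4 = 201.06 mm². φR_n = 0.75 × 372 × 201.06 × 8 × 1 = 448.8 kN.
Bearing (16 mm plate, F_u = 450 MPa): end bolts L_c = 28 − 18/2 = 19, R_n = min(1.2×19×16×450, 2.4×16×16×450) = 164.16 kN/bolt; interior L_c = 63 − 18 = 45, R_n = 276.48 kN/bolt. φR_n = 0.75 × (2×164.16 + 6×276.48) = 1490.4 kN.
Block shear: shear path 2×[28+3×63] = 2×217 mm, A_gv = 6944, A_nv = 2×(217 − 3.5×20)×16 = 4704 mm²; tension across gage: (63 − 1×20)×16 = 688 mm². R_n = min(0.6×450×4704, 0.6×345×6944) + 1.0×450×688 = min(1270.1, 1437.4) + 309.6 = 1579.7 kN. φR_n = 0.75 × 1579.7 = 1184.8 kN.
Governing: min(448.8, 1490.4, 1184.8) = 448.8 kN → bolt shear.

448.8 kN (bolt shear governs)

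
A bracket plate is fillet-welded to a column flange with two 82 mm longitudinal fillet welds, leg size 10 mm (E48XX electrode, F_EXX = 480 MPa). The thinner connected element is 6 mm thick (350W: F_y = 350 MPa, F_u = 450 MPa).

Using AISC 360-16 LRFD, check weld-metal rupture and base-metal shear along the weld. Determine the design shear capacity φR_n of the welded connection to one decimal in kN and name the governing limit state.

199.3 kN (base-metal shear governs)

Weld metal: throat = 0.707×10 = 7.07 mm, L = 2×82 = 164 mm. φR_n = 0.75 × 0.6 × 480 × 7.07 × 164 = 250.4 kN.
Base metal shear (6 mm plate): yield φR_n = 1.0×0.6×350×6×164 = 206.6 kN; rupture φR_n = 0.75×0.6×450×6×164 = 199.3 kN; take 199.3 kN (rupture).
Governing: min(250.4, 199.3) = 199.3 kN → base-metal shear.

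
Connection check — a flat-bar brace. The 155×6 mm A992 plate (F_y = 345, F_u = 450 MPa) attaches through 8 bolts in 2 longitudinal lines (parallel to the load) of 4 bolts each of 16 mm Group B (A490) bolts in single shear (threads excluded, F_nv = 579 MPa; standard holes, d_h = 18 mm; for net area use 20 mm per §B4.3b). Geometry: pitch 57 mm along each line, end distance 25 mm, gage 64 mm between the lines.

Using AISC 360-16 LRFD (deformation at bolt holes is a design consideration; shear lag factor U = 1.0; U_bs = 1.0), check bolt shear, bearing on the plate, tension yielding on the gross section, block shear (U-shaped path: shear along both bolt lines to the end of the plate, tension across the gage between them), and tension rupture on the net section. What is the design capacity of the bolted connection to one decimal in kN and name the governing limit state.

232.9 kN (net-section rupture governs)

Bolt shear: A_b = π(16)²/4 = 201.06 mm². φR_n = 0.75 × 579 × 201.06 × 8 × 1 = 698.5 kN.
Bearing (6 mm plate, F_u = 450 MPa): end bolts L_c = 25 − 18/2 = 16, R_n = min(1.2×16×6×450, 2.4×16×6×450) = 51.84 kN/bolt; interior L_c = 57 − 18 = 39, R_n = 103.68 kN/bolt. φR_n = 0.75 × (2×51.84 + 6×103.68) = 544.3 kN.
Tension yield (gross): A_g = 155×6 = 930 mm². φR_n = 0.90 × 345 × 930 = 288.8 kN.
Block shear: shear path 2×[25+3×57] = 2×196 mm, A_gv = 2352, A_nv = 2×(196 − 3.5×20)×6 = 1512 mm²; tension across gage: (64 − 1×20)×6 = 264 mm². R_n = min(0.6×450×1512, 0.6×345×2352) + 1.0×450×264 = min(408.24, 486.86) + 118.8 = 527.04 kN. φR_n = 0.75 × 527.04 = 395.3 kN.
Tension rupture (net): A_n = (155 − 2×20)×6 = 690 mm² (U = 1.0, A_e = A_n). φR_n = 0.75 × 450 × 690 = 232.9 kN.
Governing: min(698.5, 544.3, 288.8, 395.3, 232.9) = 232.9 kN → net-section rupture.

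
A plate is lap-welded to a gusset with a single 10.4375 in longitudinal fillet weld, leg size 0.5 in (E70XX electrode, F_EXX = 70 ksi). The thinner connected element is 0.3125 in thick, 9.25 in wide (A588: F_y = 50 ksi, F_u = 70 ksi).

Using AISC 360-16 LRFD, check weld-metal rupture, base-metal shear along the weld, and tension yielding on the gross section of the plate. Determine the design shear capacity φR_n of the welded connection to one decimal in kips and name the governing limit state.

97.9 kips (base-metal shear governs)

Weld metal: throat = 0.707×0.5 = 0.3535 in, L = 10.4375 in. φR_n = 0.75 × 0.6 × 70 × 0.3535 × 10.4375 = 116.2 kips.
Base metal shear (0.3125 in plate): yield φR_n = 1.0×0.6×50×0.3125×10.4375 = 97.9 kips; rupture φR_n = 0.75×0.6×70×0.3125×10.4375 = 102.7 kips; take 97.9 kips (yield).
Tension yield (gross): A_g = 9.25×0.3125 = 2.8906 in². φR_n = 0.90 × 50 × 2.8906 = 130.1 kips.
Governing: min(116.2, 97.9, 130.1) = 97.9 kips → base-metal shear.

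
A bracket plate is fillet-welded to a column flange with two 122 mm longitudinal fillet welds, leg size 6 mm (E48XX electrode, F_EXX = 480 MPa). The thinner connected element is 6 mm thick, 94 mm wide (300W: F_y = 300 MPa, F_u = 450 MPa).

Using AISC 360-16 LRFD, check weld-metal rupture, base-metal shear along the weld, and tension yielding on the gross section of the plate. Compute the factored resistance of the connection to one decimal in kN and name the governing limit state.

152.3 kN (gross-section yield governs)

Weld metal: throat = 0.707×6 = 4.242 mm, L = 2×122 = 244 mm. φR_n = 0.75 × 0.6 × 480 × 4.242 × 244 = 223.6 kN.
Base metal shear (6 mm plate): yield φR_n = 1.0×0.6×300×6×244 = 263.5 kN; rupture φR_n = 0.75×0.6×450×6×244 = 296.5 kN; take 263.5 kN (yield).
Tension yield (gross): A_g = 94×6 = 564 mm². φR_n = 0.90 × 300 × 564 = 152.3 kN.
Governing: min(223.6, 263.5, 152.3) = 152.3 kN → gross-section yield.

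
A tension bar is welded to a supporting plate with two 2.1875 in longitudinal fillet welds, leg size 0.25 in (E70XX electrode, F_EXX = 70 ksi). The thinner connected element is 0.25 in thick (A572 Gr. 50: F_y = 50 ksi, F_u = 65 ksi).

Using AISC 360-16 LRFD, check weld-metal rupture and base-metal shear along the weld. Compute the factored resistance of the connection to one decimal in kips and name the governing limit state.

24.4 kips (weld metal governs)

Weld metal: throat = 0.707×0.25 = 0.17675 in, L = 2×2.1875 = 4.375 in. φR_n = 0.75 × 0.6 × 70 × 0.17675 × 4.375 = 24.4 kips.
Base metal shear (0.25 in plate): yield φR_n = 1.0×0.6×50×0.25×4.375 = 32.8 kips; rupture φR_n = 0.75×0.6×65×0.25×4.375 = 32.0 kips; take 32.0 kips (rupture).
Governing: min(24.4, 32.0) = 24.4 kips → weld metal.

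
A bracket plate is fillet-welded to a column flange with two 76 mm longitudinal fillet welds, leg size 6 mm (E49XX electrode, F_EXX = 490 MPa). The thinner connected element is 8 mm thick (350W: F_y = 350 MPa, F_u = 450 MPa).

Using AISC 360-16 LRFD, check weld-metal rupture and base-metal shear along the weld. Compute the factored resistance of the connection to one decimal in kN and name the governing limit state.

Weld metal: throat = 0.707×6 = 4.242 mm, L = 2×76 = 152 mm. φR_n = 0.75 × 0.6 × 490 × 4.242 × 152 = 142.2 kN.
Base metal shear (8 mm plate): yield φR_n = 1.0×0.6×350×8×152 = 255.4 kN; rupture φR_n = 0.75×0.6×450×8×152 = 246.2 kN; take 246.2 kN (rupture).
Governing: min(142.2, 246.2) = 142.2 kN → weld metal.

142.2 kN (weld metal governs)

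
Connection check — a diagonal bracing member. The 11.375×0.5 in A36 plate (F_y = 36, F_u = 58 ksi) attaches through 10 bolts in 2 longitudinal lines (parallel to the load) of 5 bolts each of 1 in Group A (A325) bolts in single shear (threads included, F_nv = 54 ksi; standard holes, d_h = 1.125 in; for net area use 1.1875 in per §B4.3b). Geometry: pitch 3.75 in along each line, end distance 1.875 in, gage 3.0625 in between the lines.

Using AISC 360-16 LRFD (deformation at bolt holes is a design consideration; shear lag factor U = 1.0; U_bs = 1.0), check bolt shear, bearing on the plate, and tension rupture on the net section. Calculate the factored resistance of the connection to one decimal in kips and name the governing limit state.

195.8 kips (net-section rupture governs)

Bolt shear: A_b = π(1)²/4 = 0.7854 in². φR_n = 0.75 × 54 × 0.7854 × 10 × 1 = 318.1 kips.
Bearing (0.5 in plate, F_u = 58 ksi): end bolts L_c = 1.875 − 1.125/2 = 1.3125, R_n = min(1.2×1.3125×0.5×58, 2.4×1×0.5×58) = 45.675 kips/bolt; interior L_c = 3.75 − 1.125 = 2.625, R_n = 69.6 kips/bolt. φR_n = 0.75 × (2×45.675 + 8×69.6) = 486.1 kips.
Tension rupture (net): A_n = (11.375 − 2×1.1875)×0.5 = 4.5 in² (U = 1.0, A_e = A_n). φR_n = 0.75 × 58 × 4.5 = 195.8 kips.
Governing: min(318.1, 486.1, 195.8) = 195.8 kips → net-section rupture.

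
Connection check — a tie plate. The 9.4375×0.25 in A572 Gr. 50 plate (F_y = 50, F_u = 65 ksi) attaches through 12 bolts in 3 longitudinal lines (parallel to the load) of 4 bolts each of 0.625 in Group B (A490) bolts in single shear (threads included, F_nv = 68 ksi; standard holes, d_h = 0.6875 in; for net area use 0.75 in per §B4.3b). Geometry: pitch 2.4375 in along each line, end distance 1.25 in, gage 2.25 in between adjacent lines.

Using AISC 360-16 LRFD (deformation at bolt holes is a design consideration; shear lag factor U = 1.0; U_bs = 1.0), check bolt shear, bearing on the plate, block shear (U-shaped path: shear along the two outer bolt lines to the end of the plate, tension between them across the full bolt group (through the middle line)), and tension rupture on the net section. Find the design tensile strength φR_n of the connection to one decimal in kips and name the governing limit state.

87.6 kips (net-section rupture governs)

Bolt shear: A_b = π(0.625)²/4 = 0.3068 in². φR_n = 0.75 × 68 × 0.3068 × 12 × 1 = 187.8 kips.
Bearing (0.25 in plate, F_u = 65 ksi): end bolts L_c = 1.25 − 0.6875/2 = 0.90625, R_n = min(1.2×0.90625×0.25×65, 2.4×0.625×0.25×65) = 17.672 kips/bolt; interior L_c = 2.4375 − 0.6875 = 1.75, R_n = 24.375 kips/bolt. φR_n = 0.75 × (3×17.672 + 9×24.375) = 204.3 kips.
Block shear: shear path 2×[1.25+3×2.4375] = 2×8.5625 in, A_gv = 4.2813, A_nv = 2×(8.5625 − 3.5×0.75)×0.25 = 2.9688 in²; tension across gage: (4.5 − 2×0.75)×0.25 = 0.75 in². R_n = min(0.6×65×2.9688, 0.6×50×4.2813) + 1.0×65×0.75 = min(115.78, 128.44) + 48.75 = 164.53 kips. φR_n = 0.75 × 164.53 = 123.4 kips.
Tension rupture (net): A_n = (9.4375 − 3×0.75)×0.25 = 1.7969 in² (U = 1.0, A_e = A_n). φR_n = 0.75 × 65 × 1.7969 = 87.6 kips.
Governing: min(187.8, 204.3, 123.4, 87.6) = 87.6 kips → net-section rupture.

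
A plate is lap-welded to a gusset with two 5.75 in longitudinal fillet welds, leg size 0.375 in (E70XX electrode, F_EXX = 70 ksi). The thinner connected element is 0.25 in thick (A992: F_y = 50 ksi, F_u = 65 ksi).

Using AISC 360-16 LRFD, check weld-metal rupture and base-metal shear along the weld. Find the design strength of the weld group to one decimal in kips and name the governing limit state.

84.1 kips (base-metal shear governs)

Weld metal: throat = 0.707×0.375 = 0.26513 in, L = 2×5.75 = 11.5 in. φR_n = 0.75 × 0.6 × 70 × 0.26513 × 11.5 = 96.0 kips.
Base metal shear (0.25 in plate): yield φR_n = 1.0×0.6×50×0.25×11.5 = 86.3 kips; rupture φR_n = 0.75×0.6×65×0.25×11.5 = 84.1 kips; take 84.1 kips (rupture).
Governing: min(96.0, 84.1) = 84.1 kips → base-metal shear.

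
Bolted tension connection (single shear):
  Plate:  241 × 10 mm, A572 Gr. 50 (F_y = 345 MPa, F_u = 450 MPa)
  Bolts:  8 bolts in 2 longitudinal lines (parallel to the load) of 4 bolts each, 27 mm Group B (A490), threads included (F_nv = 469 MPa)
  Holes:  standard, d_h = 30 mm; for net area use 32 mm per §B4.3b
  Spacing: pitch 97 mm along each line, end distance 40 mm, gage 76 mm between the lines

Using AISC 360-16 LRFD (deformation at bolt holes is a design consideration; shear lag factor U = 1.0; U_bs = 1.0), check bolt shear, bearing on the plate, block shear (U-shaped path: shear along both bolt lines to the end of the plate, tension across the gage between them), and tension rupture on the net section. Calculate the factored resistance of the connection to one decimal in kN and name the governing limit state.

597.4 kN (net-section rupture governs)

Bolt shear: A_b = π(27)²/4 = 572.56 mm². φR_n = 0.75 × 469 × 572.56 × 8 × 1 = 1611.2 kN.
Bearing (10 mm plate, F_u = 450 MPa): end bolts L_c = 40 − 30/2 = 25, R_n = min(1.2×25×10×450, 2.4×27×10×450) = 135 kN/bolt; interior L_c = 97 − 30 = 67, R_n = 291.6 kN/bolt. φR_n = 0.75 × (2×135 + 6×291.6) = 1514.7 kN.
Block shear: shear path 2×[40+3×97] = 2×331 mm, A_gv = 6620, A_nv = 2×(331 − 3.5×32)×10 = 4380 mm²; tension across gage: (76 − 1×32)×10 = 440 mm². R_n = min(0.6×450×4380, 0.6×345×6620) + 1.0×450×440 = min(1182.6, 1370.3) + 198 = 1380.6 kN. φR_n = 0.75 × 1380.6 = 1035.5 kN.
Tension rupture (net): A_n = (241 − 2×32)×10 = 1770 mm² (U = 1.0, A_e = A_n). φR_n = 0.75 × 450 × 1770 = 597.4 kN.
Governing: min(1611.2, 1514.7, 1035.5, 597.4) = 597.4 kN → net-section rupture.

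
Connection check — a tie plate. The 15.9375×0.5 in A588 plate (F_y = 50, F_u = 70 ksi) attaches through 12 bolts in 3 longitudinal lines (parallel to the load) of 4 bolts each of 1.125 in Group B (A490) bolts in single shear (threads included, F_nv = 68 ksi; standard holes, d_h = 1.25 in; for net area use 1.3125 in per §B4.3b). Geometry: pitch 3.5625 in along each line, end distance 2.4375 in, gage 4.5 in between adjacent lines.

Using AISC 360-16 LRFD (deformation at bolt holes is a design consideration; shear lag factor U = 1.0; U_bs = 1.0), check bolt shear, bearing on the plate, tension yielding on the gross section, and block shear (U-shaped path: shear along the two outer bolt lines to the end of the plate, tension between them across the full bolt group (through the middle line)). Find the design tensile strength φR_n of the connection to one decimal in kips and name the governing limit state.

Bolt shear: A_b = π(1.125)²/4 = 0.99402 in². φR_n = 0.75 × 68 × 0.99402 × 12 × 1 = 608.3 kips.
Bearing (0.5 in plate, F_u = 70 ksi): end bolts L_c = 2.4375 − 1.25/2 = 1.8125, R_n = min(1.2×1.8125×0.5×70, 2.4×1.125×0.5×70) = 76.125 kips/bolt; interior L_c = 3.5625 − 1.25 = 2.3125, R_n = 94.5 kips/bolt. φR_n = 0.75 × (3×76.125 + 9×94.5) = 809.2 kips.
Tension yield (gross): A_g = 15.9375×0.5 = 7.9688 in². φR_n = 0.90 × 50 × 7.9688 = 358.6 kips.
Block shear: shear path 2×[2.4375+3×3.5625] = 2×13.125 in, A_gv = 13.125, A_nv = 2×(13.125 − 3.5×1.3125)×0.5 = 8.5313 in²; tension across gage: (9 − 2×1.3125)×0.5 = 3.1875 in². R_n = min(0.6×70×8.5313, 0.6×50×13.125) + 1.0×70×3.1875 = min(358.31, 393.75) + 223.13 = 581.44 kips. φR_n = 0.75 × 581.44 = 436.1 kips.
Governing: min(608.3, 809.2, 358.6, 436.1) = 358.6 kips → gross-section yield.

358.6 kips (gross-section yield governs)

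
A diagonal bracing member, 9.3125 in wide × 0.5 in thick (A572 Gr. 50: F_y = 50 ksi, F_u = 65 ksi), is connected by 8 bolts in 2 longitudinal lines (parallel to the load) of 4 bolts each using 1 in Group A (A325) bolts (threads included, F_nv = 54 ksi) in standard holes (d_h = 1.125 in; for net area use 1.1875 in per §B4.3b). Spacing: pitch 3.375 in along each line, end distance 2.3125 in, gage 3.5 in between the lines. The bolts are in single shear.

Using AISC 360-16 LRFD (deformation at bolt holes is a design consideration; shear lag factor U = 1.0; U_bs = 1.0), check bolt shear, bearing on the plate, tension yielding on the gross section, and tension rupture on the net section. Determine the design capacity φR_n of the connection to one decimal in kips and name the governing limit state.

Bolt shear: A_b = π(1)²/4 = 0.7854 in². φR_n = 0.75 × 54 × 0.7854 × 8 × 1 = 254.5 kips.
Bearing (0.5 in plate, F_u = 65 ksi): end bolts L_c = 2.3125 − 1.125/2 = 1.75, R_n = min(1.2×1.75×0.5×65, 2.4×1×0.5×65) = 68.25 kips/bolt; interior L_c = 3.375 − 1.125 = 2.25, R_n = 78 kips/bolt. φR_n = 0.75 × (2×68.25 + 6×78) = 453.4 kips.
Tension yield (gross): A_g = 9.3125×0.5 = 4.6563 in². φR_n = 0.90 × 50 × 4.6563 = 209.5 kips.
Tension rupture (net): A_n = (9.3125 − 2×1.1875)×0.5 = 3.4688 in² (U = 1.0, A_e = A_n). φR_n = 0.75 × 65 × 3.4688 = 169.1 kips.
Governing: min(254.5, 453.4, 209.5, 169.1) = 169.1 kips → net-section rupture.

169.1 kips (net-section rupture governs)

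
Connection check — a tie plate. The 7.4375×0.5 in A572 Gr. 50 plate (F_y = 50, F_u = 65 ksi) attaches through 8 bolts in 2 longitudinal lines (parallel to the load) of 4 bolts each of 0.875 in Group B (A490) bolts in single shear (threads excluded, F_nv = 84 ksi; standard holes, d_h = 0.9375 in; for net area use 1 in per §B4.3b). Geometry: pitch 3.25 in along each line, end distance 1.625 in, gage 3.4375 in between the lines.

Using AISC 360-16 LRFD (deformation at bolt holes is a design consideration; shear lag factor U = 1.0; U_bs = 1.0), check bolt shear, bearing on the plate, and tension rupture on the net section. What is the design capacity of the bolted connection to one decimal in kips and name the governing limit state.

Bolt shear: A_b = π(0.875)²/4 = 0.60132 in². φR_n = 0.75 × 84 × 0.60132 × 8 × 1 = 303.1 kips.
Bearing (0.5 in plate, F_u = 65 ksi): end bolts L_c = 1.625 − 0.9375/2 = 1.15625, R_n = min(1.2×1.15625×0.5×65, 2.4×0.875×0.5×65) = 45.094 kips/bolt; interior L_c = 3.25 − 0.9375 = 2.3125, R_n = 68.25 kips/bolt. φR_n = 0.75 × (2×45.094 + 6×68.25) = 374.8 kips.
Tension rupture (net): A_n = (7.4375 − 2×1)×0.5 = 2.7188 in² (U = 1.0, A_e = A_n). φR_n = 0.75 × 65 × 2.7188 = 132.5 kips.
Governing: min(303.1, 374.8, 132.5) = 132.5 kips → net-section rupture.

132.5 kips (net-section rupture governs)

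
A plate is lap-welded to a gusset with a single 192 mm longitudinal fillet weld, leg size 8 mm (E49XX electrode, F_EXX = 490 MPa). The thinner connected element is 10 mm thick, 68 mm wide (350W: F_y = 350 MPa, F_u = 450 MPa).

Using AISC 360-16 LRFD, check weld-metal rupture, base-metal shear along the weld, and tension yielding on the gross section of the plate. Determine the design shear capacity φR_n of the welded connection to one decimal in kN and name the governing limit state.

Weld metal: throat = 0.707×8 = 5.656 mm, L = 192 mm. φR_n = 0.75 × 0.6 × 490 × 5.656 × 192 = 239.5 kN.
Base metal shear (10 mm plate): yield φR_n = 1.0×0.6×350×10×192 = 403.2 kN; rupture φR_n = 0.75×0.6×450×10×192 = 388.8 kN; take 388.8 kN (rupture).
Tension yield (gross): A_g = 68×10 = 680 mm². φR_n = 0.90 × 350 × 680 = 214.2 kN.
Governing: min(239.5, 388.8, 214.2) = 214.2 kN → gross-section yield.

214.2 kN (gross-section yield governs)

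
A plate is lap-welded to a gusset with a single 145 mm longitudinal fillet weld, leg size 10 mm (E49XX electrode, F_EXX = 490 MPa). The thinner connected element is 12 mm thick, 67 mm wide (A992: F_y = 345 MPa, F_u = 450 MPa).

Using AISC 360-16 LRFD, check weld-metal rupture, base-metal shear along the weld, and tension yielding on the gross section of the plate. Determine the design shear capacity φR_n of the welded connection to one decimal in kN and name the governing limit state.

Weld metal: throat = 0.707×10 = 7.07 mm, L = 145 mm. φR_n = 0.75 × 0.6 × 490 × 7.07 × 145 = 226.0 kN.
Base metal shear (12 mm plate): yield φR_n = 1.0×0.6×345×12×145 = 360.2 kN; rupture φR_n = 0.75×0.6×450×12×145 = 352.4 kN; take 352.4 kN (rupture).
Tension yield (gross): A_g = 67×12 = 804 mm². φR_n = 0.90 × 345 × 804 = 249.6 kN.
Governing: min(226.0, 352.4, 249.6) = 226.0 kN → weld metal.

226.0 kN (weld metal governs)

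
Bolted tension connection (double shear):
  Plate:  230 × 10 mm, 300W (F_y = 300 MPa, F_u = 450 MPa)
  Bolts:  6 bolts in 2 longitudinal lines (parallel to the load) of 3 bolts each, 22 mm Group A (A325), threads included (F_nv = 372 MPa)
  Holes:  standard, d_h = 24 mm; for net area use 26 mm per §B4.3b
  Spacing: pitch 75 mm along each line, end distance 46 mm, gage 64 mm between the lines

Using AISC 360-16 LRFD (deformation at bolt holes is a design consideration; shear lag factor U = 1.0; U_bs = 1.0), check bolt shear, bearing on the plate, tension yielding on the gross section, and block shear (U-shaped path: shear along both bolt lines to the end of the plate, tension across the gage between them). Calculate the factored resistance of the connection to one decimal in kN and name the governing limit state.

621.0 kN (gross-section yield governs)

Bolt shear: A_b = π(22)²/4 = 380.13 mm². φR_n = 0.75 × 372 × 380.13 × 6 × 2 = 1272.7 kN.
Bearing (10 mm plate, F_u = 450 MPa): end bolts L_c = 46 − 24/2 = 34, R_n = min(1.2×34×10×450, 2.4×22×10×450) = 183.6 kN/bolt; interior L_c = 75 − 24 = 51, R_n = 237.6 kN/bolt. φR_n = 0.75 × (2×183.6 + 4×237.6) = 988.2 kN.
Tension yield (gross): A_g = 230×10 = 2300 mm². φR_n = 0.90 × 300 × 2300 = 621.0 kN.
Block shear: shear path 2×[46+2×75] = 2×196 mm, A_gv = 3920, A_nv = 2×(196 − 2.5×26)×10 = 2620 mm²; tension across gage: (64 − 1×26)×10 = 380 mm². R_n = min(0.6×450×2620, 0.6×300×3920) + 1.0×450×380 = min(707.4, 705.6) + 171 = 876.6 kN. φR_n = 0.75 × 876.6 = 657.5 kN.
Governing: min(1272.7, 988.2, 621.0, 657.5) = 621.0 kN → gross-section yield.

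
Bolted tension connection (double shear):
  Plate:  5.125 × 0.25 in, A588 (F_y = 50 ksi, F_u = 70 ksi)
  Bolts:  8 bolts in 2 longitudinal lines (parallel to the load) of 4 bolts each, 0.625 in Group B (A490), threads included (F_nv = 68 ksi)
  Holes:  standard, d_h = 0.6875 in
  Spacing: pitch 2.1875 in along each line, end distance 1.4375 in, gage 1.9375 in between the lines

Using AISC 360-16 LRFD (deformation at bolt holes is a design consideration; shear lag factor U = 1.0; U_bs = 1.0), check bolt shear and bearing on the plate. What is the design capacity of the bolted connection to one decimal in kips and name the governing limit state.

Bolt shear: A_b = π(0.625)²/4 = 0.3068 in². φR_n = 0.75 × 68 × 0.3068 × 8 × 2 = 250.3 kips.
Bearing (0.25 in plate, F_u = 70 ksi): end bolts L_c = 1.4375 − 0.6875/2 = 1.09375, R_n = min(1.2×1.09375×0.25×70, 2.4×0.625×0.25×70) = 22.969 kips/bolt; interior L_c = 2.1875 − 0.6875 = 1.5, R_n = 26.25 kips/bolt. φR_n = 0.75 × (2×22.969 + 6×26.25) = 152.6 kips.
Governing: min(250.3, 152.6) = 152.6 kips → bearing.

152.6 kips (bearing governs)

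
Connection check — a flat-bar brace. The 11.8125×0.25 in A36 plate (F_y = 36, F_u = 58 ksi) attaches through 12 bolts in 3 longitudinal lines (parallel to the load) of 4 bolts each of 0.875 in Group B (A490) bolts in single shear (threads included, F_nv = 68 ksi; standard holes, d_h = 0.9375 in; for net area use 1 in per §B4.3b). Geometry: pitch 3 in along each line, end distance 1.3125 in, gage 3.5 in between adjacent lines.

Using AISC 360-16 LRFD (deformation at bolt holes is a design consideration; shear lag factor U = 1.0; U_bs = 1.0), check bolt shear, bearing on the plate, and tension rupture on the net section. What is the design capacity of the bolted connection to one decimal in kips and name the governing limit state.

Bolt shear: A_b = π(0.875)²/4 = 0.60132 in². φR_n = 0.75 × 68 × 0.60132 × 12 × 1 = 368.0 kips.
Bearing (0.25 in plate, F_u = 58 ksi): end bolts L_c = 1.3125 − 0.9375/2 = 0.84375, R_n = min(1.2×0.84375×0.25×58, 2.4×0.875×0.25×58) = 14.681 kips/bolt; interior L_c = 3 − 0.9375 = 2.0625, R_n = 30.45 kips/bolt. φR_n = 0.75 × (3×14.681 + 9×30.45) = 238.6 kips.
Tension rupture (net): A_n = (11.8125 − 3×1)×0.25 = 2.2031 in² (U = 1.0, A_e = A_n). φR_n = 0.75 × 58 × 2.2031 = 95.8 kips.
Governing: min(368.0, 238.6, 95.8) = 95.8 kips → net-section rupture.

95.8 kips (net-section rupture governs)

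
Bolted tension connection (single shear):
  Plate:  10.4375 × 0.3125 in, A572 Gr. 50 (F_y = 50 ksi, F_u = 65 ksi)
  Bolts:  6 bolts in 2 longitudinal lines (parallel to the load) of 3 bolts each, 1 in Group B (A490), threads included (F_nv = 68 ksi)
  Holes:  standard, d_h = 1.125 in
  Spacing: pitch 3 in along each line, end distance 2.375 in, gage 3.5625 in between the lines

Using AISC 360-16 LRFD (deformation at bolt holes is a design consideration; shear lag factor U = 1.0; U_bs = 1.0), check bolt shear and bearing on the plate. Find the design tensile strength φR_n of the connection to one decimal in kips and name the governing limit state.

Bolt shear: A_b = π(1)²/4 = 0.7854 in². φR_n = 0.75 × 68 × 0.7854 × 6 × 1 = 240.3 kips.
Bearing (0.3125 in plate, F_u = 65 ksi): end bolts L_c = 2.375 − 1.125/2 = 1.8125, R_n = min(1.2×1.8125×0.3125×65, 2.4×1×0.3125×65) = 44.18 kips/bolt; interior L_c = 3 − 1.125 = 1.875, R_n = 45.703 kips/bolt. φR_n = 0.75 × (2×44.18 + 4×45.703) = 203.4 kips.
Governing: min(240.3, 203.4) = 203.4 kips → bearing.

203.4 kips (bearing governs)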